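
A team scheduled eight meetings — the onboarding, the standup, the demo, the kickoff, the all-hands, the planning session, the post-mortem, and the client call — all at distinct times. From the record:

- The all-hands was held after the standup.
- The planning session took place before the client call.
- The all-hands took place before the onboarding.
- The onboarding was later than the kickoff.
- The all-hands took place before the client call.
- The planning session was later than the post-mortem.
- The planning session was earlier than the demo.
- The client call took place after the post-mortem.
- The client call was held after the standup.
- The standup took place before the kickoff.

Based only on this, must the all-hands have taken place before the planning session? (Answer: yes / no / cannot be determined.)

cannot be determined

No chain of stated constraints runs from the all-hands to the planning session, and none runs from the planning session to the all-hands either.
So the relative order of the all-hands and the planning session is not fixed by the given facts.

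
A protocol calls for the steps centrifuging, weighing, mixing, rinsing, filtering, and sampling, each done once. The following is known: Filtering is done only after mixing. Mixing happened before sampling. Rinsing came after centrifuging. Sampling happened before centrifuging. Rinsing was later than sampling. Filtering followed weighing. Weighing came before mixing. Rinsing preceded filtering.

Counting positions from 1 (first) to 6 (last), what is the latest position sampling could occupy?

Sampling must come before centrifuging, filtering, and rinsing — 3 steps forced after it.
Everything else can be placed before sampling in some valid order, so sampling can sit as late as position 6 − 3 = 3.

3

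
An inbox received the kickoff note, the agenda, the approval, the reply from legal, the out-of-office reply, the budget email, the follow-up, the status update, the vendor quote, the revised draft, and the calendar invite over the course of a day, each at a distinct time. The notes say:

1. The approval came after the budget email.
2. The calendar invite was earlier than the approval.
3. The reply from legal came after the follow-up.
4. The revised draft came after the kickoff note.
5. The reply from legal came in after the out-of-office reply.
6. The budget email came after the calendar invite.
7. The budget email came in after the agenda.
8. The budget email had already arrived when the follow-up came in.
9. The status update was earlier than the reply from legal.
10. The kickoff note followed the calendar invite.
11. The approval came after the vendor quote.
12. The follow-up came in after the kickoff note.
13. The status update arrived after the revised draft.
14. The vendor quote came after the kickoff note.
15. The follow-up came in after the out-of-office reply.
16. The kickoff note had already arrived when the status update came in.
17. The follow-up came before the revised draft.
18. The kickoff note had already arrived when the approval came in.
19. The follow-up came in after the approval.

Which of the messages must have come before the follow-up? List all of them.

the agenda, the approval, the budget email, the calendar invite, the kickoff note, the out-of-office reply, the vendor quote

Directly stated before the follow-up: the approval, the budget email, the kickoff note, and the out-of-office reply.
The agenda reaches the follow-up via the agenda → the budget email → the follow-up.
The calendar invite reaches the follow-up via the calendar invite → the kickoff note → the follow-up.
The vendor quote reaches the follow-up via the vendor quote → the approval → the follow-up.
No chain forces the reply from legal (or any of the others) ahead of the follow-up.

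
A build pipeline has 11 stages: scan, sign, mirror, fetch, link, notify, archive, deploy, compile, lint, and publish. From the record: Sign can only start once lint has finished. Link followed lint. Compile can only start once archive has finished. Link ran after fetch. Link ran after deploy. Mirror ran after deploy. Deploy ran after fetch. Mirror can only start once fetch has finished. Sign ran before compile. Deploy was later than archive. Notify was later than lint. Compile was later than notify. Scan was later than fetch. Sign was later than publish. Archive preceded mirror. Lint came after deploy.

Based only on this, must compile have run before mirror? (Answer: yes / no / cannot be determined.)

cannot be determined

No chain of stated constraints runs from compile to mirror, and none runs from mirror to compile either.
So the relative order of compile and mirror is not fixed by the given facts.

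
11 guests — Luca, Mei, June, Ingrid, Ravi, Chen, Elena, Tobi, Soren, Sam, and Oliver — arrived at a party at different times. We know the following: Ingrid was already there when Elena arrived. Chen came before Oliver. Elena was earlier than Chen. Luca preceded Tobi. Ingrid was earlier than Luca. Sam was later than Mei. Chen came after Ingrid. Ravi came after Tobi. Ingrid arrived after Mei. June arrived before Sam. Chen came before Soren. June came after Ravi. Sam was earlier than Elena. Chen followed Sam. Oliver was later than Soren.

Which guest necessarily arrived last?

Oliver

Every other guest has a chain of constraints placing them before Oliver, so Oliver is last.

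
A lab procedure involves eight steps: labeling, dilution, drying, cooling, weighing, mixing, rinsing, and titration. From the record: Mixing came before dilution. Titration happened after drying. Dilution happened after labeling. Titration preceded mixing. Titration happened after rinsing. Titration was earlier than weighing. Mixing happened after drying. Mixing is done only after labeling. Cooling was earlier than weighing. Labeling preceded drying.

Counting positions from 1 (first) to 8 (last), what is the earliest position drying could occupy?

Labeling must come before drying — 1 forced predecessor.
Nothing else is forced ahead of drying, so its earliest slot is position 1 + 1 = 2.

2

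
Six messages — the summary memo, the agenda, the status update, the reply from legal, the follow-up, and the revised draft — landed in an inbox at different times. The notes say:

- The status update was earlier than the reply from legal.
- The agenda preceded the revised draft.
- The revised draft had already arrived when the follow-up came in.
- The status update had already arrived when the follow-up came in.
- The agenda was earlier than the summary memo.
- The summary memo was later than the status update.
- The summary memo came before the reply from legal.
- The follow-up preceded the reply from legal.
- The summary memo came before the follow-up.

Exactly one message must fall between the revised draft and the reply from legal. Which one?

the follow-up

Tracing the constraints gives the revised draft → the follow-up → the reply from legal, so the follow-up sits after the revised draft and before the reply from legal.
No other message is forced both after the revised draft and before the reply from legal.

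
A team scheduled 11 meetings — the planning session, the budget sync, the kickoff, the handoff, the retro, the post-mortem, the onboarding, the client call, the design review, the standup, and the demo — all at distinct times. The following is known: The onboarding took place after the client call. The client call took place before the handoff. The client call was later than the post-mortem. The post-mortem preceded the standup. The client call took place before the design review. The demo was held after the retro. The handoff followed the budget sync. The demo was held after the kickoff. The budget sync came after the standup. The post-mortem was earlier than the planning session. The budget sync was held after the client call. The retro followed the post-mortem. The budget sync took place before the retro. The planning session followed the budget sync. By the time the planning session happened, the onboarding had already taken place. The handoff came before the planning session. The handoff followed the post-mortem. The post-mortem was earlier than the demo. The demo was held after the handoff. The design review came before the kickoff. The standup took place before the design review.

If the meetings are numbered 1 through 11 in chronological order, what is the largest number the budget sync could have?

The budget sync must come before the demo, the handoff, the planning session, and the retro — 4 meetings forced after it.
Everything else can be placed before the budget sync in some valid order, so the budget sync can sit as late as position 11 − 4 = 7.

7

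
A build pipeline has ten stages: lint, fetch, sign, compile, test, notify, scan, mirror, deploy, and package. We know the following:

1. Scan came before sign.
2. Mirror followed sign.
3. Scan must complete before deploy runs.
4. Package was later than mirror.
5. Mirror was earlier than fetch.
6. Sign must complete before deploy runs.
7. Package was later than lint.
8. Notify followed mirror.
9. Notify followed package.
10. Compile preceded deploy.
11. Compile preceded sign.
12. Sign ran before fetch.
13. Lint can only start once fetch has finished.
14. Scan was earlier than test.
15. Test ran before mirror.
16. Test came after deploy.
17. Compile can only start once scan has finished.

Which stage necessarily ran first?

scan

Scan has a chain of constraints placing it before every other stage, so scan must be first.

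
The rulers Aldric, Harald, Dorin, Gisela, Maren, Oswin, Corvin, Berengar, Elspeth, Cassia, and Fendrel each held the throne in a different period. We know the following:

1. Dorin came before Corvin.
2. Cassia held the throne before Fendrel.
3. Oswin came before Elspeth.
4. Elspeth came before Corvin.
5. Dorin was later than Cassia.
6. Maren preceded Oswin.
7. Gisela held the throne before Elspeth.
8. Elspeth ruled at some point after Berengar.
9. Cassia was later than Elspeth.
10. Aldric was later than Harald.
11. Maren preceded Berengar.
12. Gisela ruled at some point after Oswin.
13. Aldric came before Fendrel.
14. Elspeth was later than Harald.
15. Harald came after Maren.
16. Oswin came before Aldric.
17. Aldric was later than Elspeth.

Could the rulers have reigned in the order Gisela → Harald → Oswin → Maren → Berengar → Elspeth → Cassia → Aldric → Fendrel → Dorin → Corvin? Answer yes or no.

The constraints require Maren before Oswin, but in the proposed sequence Oswin appears ahead of Maren. That one violation is enough.

no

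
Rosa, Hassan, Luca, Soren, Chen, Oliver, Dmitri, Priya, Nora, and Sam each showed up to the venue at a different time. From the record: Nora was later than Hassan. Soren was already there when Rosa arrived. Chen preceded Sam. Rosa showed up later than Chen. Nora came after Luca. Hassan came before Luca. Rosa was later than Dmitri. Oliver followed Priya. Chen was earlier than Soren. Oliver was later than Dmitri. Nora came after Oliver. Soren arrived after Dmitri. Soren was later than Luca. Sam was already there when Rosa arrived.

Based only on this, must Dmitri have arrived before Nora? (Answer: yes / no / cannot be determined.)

yes

Chain the constraints: Dmitri → Oliver → Nora. Each link is directly stated, so Dmitri comes before Nora.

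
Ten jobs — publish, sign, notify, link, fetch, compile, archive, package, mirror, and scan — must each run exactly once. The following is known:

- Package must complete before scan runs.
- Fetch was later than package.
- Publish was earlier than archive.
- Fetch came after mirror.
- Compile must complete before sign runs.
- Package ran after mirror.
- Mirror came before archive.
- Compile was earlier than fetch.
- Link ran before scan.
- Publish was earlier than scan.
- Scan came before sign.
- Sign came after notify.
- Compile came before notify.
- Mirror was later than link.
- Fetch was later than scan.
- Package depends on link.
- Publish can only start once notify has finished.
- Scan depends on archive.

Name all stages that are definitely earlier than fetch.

archive, compile, link, mirror, notify, package, publish, scan

Directly stated before fetch: compile, mirror, package, and scan.
Archive reaches fetch via archive → scan → fetch.
Link reaches fetch via link → mirror → fetch.
Notify reaches fetch via notify → publish → scan → fetch.
Likewise publish reaches fetch by chaining the stated constraints.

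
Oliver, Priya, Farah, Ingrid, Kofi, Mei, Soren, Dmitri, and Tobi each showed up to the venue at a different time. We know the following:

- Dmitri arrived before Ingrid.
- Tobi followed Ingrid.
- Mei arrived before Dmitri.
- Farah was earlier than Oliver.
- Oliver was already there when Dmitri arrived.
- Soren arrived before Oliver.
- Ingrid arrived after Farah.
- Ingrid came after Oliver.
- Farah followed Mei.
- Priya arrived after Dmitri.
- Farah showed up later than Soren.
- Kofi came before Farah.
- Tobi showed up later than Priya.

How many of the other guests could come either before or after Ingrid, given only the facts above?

1

Forced before Ingrid: Dmitri, Farah, Kofi, Mei, Oliver, and Soren; forced after Ingrid: Tobi.
That leaves Priya with no forced order relative to Ingrid — 1.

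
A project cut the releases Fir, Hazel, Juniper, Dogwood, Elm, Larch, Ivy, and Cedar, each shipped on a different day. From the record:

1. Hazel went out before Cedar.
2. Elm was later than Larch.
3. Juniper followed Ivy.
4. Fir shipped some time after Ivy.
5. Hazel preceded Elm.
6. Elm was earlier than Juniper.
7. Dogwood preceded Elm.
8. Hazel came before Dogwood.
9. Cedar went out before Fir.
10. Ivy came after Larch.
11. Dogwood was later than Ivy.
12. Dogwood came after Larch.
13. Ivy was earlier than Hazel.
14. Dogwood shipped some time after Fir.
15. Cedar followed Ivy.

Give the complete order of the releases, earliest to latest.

Larch, Ivy, Hazel, Cedar, Fir, Dogwood, Elm, Juniper

The constraints fix every adjacent pair, so only one ordering works:
Larch → Ivy → Hazel → Cedar → Fir → Dogwood → Elm → Juniper.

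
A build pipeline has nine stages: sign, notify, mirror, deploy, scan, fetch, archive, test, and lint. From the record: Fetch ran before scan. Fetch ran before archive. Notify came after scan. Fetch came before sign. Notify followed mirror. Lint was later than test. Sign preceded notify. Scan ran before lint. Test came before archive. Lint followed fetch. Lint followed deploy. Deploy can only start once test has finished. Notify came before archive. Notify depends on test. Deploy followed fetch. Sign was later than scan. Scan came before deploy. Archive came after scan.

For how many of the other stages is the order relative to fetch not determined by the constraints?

2

Forced after fetch: archive, deploy, lint, notify, scan, and sign.
That leaves mirror and test with no forced order relative to fetch — 2.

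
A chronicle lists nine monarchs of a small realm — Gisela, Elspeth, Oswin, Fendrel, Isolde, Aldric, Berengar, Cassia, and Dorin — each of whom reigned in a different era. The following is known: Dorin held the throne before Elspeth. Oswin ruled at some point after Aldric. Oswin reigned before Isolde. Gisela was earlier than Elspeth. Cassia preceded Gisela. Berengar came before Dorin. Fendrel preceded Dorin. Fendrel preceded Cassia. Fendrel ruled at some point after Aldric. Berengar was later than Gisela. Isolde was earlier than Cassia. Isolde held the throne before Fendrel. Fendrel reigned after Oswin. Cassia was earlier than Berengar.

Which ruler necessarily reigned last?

Every other ruler has a chain of constraints placing them before Elspeth, so Elspeth is last.

Elspeth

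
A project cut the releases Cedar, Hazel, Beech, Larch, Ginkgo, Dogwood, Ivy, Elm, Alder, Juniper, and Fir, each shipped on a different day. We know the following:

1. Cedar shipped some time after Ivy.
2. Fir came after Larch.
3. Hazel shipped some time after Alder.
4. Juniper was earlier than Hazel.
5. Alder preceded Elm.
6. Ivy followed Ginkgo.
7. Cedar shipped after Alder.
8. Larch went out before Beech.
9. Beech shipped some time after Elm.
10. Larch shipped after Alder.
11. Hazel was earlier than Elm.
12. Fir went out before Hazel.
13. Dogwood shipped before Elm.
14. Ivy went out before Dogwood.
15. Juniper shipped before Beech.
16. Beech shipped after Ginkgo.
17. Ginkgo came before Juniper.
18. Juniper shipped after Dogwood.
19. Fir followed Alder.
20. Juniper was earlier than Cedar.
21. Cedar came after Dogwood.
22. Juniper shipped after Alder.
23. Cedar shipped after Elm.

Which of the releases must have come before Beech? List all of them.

Alder, Dogwood, Elm, Fir, Ginkgo, Hazel, Ivy, Juniper, Larch

Directly stated before Beech: Elm, Ginkgo, Juniper, and Larch.
Alder reaches Beech via Alder → Juniper → Beech.
Dogwood reaches Beech via Dogwood → Elm → Beech.
Fir reaches Beech via Fir → Hazel → Elm → Beech.
Likewise Hazel and Ivy each reach Beech by chaining the stated constraints.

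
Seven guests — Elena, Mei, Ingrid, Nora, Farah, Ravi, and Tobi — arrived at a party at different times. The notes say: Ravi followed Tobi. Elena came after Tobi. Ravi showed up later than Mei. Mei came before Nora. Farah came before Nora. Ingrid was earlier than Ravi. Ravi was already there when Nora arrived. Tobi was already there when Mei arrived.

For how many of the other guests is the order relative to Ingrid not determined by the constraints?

Forced after Ingrid: Nora and Ravi.
That leaves Elena, Farah, Mei, and Tobi with no forced order relative to Ingrid — 4.

4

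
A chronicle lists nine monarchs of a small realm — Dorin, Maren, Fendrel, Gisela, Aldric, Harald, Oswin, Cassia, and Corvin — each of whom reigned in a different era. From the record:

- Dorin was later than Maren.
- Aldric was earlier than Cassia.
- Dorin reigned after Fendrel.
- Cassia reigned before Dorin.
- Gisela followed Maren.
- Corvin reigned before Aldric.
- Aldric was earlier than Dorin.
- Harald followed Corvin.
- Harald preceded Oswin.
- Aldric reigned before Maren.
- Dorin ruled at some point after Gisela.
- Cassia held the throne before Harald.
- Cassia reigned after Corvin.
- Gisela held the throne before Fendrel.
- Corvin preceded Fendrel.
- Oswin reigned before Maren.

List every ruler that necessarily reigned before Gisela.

Aldric, Cassia, Corvin, Harald, Maren, Oswin

Directly stated before Gisela: Maren.
Aldric reaches Gisela via Aldric → Maren → Gisela.
Cassia reaches Gisela via Cassia → Harald → Oswin → Maren → Gisela.
Corvin reaches Gisela via Corvin → Aldric → Maren → Gisela.
Likewise Harald and Oswin each reach Gisela by chaining the stated constraints.
No chain forces Dorin (or any of the others) ahead of Gisela.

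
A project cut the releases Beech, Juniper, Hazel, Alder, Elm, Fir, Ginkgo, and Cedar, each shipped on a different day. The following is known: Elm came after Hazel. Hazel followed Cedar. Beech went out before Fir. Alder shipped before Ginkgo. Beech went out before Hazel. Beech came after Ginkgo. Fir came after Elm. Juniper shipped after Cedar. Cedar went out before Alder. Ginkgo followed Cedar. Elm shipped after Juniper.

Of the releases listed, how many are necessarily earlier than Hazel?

Directly stated before Hazel: Beech and Cedar.
Alder reaches Hazel via Alder → Ginkgo → Beech → Hazel.
Ginkgo reaches Hazel via Ginkgo → Beech → Hazel.
That's Alder, Beech, Cedar, and Ginkgo — 4 in all.

4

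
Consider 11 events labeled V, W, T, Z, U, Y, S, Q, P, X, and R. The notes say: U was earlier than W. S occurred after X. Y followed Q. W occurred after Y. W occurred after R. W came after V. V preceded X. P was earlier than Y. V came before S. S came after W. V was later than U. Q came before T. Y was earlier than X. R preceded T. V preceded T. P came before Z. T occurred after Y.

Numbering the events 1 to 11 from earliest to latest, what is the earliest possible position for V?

2

U must come before V — 1 forced predecessor.
Nothing else is forced ahead of V, so its earliest slot is position 1 + 1 = 2.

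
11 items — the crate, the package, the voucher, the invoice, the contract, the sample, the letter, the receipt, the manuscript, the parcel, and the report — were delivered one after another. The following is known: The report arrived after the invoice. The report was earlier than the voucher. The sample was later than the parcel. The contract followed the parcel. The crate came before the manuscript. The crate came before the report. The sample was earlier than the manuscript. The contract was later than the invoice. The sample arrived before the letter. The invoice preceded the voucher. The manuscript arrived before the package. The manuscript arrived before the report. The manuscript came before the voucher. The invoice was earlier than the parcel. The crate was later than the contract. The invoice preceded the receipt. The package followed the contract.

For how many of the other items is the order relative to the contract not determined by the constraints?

3

Forced before the contract: the invoice and the parcel; forced after the contract: the crate, the manuscript, the package, the report, and the voucher.
That leaves the letter, the receipt, and the sample with no forced order relative to the contract — 3.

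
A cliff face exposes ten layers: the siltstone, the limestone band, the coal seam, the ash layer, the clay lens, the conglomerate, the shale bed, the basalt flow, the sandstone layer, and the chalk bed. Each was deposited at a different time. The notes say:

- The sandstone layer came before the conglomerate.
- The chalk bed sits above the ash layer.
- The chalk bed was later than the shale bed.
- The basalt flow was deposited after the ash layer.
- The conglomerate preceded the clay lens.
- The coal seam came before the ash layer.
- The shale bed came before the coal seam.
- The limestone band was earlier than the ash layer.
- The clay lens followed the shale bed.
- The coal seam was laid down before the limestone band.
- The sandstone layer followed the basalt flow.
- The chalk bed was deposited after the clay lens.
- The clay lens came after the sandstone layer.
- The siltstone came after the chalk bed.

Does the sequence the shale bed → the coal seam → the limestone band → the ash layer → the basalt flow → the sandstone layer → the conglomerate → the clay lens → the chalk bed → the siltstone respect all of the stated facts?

yes

Check each stated constraint against the proposed order — e.g. the shale bed is ahead of the clay lens; the shale bed is ahead of the chalk bed. Every pair is in the required order; nothing is violated.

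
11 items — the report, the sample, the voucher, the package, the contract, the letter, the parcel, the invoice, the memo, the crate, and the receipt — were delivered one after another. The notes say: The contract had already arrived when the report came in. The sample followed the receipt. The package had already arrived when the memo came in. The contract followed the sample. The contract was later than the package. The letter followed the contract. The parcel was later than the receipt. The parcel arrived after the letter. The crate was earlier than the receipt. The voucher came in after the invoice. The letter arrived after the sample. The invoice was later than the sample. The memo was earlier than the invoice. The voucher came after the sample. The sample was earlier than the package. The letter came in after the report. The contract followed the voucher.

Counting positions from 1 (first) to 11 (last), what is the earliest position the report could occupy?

The contract, the crate, the invoice, the memo, the package, the receipt, the sample, and the voucher must all come before the report — 8 forced predecessors.
Nothing else is forced ahead of the report, so its earliest slot is position 8 + 1 = 9.

9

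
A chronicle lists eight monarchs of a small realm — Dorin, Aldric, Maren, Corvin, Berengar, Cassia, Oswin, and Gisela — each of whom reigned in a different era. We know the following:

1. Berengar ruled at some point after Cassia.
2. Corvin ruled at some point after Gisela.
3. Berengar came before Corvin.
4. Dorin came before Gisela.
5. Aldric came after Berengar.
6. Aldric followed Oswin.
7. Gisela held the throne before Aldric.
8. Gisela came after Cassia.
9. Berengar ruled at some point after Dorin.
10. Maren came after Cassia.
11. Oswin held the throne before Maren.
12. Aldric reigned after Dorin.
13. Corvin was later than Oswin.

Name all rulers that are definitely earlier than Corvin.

Directly stated before Corvin: Berengar, Gisela, and Oswin.
Cassia reaches Corvin via Cassia → Berengar → Corvin.
Dorin reaches Corvin via Dorin → Berengar → Corvin.
No chain forces Maren (or any of the others) ahead of Corvin.

Berengar, Cassia, Dorin, Gisela, Oswin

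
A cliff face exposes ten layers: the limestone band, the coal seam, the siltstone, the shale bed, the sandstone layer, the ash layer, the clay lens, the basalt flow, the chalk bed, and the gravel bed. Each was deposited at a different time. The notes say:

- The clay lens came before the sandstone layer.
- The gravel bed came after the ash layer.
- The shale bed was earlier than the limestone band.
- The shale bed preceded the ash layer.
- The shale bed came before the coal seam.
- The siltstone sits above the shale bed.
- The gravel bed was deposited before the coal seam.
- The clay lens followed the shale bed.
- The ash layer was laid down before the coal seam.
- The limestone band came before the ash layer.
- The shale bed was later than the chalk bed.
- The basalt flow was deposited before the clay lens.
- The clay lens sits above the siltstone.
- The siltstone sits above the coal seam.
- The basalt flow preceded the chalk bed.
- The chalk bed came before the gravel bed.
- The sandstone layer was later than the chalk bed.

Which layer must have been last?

Every other layer has a chain of constraints placing it before the sandstone layer, so the sandstone layer is last.

the sandstone layer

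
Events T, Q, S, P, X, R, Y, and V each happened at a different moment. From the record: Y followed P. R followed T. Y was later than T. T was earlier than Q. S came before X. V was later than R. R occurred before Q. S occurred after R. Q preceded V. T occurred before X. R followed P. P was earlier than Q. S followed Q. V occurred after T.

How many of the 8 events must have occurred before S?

Directly stated before S: Q and R.
P reaches S via P → Q → S.
T reaches S via T → Q → S.
No chain forces X (or any of the others) ahead of S.
That's P, Q, R, and T — 4 in all.

4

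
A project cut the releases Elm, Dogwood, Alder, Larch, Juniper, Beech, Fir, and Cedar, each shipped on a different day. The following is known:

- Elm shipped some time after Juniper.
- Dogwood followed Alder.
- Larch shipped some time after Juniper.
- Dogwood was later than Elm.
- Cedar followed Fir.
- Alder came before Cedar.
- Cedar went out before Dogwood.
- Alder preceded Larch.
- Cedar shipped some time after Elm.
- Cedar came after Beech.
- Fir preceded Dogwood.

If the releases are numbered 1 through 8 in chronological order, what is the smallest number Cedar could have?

6

Alder, Beech, Elm, Fir, and Juniper must all come before Cedar — 5 forced predecessors.
Nothing else is forced ahead of Cedar, so its earliest slot is position 5 + 1 = 6.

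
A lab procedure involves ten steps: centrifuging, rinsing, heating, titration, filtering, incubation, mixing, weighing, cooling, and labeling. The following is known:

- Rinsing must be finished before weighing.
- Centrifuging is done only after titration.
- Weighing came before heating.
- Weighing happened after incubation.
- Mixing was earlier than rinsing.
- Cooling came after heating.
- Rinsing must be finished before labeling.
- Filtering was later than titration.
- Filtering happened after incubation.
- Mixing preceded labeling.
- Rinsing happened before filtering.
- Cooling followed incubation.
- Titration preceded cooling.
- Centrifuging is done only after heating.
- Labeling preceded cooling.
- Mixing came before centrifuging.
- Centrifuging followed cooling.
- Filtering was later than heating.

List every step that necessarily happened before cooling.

heating, incubation, labeling, mixing, rinsing, titration, weighing

Directly stated before cooling: heating, incubation, labeling, and titration.
Mixing reaches cooling via mixing → labeling → cooling.
Rinsing reaches cooling via rinsing → labeling → cooling.
Weighing reaches cooling via weighing → heating → cooling.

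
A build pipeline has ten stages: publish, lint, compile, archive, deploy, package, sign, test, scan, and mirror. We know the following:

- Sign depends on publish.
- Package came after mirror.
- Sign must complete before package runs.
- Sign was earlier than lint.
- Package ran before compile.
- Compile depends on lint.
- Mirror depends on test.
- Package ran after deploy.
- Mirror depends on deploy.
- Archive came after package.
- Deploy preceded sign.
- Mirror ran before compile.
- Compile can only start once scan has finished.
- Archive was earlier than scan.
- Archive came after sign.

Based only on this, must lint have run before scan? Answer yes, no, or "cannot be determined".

No chain of stated constraints runs from lint to scan, and none runs from scan to lint either.
So the relative order of lint and scan is not fixed by the given facts.

cannot be determined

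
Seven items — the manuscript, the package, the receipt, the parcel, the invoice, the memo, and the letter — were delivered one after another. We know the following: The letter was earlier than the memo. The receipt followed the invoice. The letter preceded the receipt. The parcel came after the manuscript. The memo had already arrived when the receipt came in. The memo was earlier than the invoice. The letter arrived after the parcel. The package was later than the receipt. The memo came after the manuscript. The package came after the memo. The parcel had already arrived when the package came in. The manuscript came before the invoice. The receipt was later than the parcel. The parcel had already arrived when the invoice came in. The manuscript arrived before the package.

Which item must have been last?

the package

Every other item has a chain of constraints placing it before the package, so the package is last.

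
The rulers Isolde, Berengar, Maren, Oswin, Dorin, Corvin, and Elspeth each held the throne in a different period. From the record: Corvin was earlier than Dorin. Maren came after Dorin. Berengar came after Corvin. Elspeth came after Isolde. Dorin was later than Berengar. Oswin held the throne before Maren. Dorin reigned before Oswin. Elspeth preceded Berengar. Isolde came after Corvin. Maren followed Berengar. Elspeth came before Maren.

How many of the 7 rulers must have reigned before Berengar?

Directly stated before Berengar: Corvin and Elspeth.
Isolde reaches Berengar via Isolde → Elspeth → Berengar.
That's Corvin, Elspeth, and Isolde — 3 in all.

3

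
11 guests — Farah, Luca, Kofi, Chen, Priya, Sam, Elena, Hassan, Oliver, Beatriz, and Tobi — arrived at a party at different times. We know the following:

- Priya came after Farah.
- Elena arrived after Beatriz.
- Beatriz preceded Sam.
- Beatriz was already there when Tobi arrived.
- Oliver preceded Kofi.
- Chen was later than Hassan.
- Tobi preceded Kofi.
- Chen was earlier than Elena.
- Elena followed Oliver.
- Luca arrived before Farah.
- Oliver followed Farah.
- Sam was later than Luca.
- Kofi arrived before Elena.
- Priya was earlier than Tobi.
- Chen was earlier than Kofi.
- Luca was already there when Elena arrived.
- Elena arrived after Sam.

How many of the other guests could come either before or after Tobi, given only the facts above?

Forced before Tobi: Beatriz, Farah, Luca, and Priya; forced after Tobi: Elena and Kofi.
That leaves Chen, Hassan, Oliver, and Sam with no forced order relative to Tobi — 4.

4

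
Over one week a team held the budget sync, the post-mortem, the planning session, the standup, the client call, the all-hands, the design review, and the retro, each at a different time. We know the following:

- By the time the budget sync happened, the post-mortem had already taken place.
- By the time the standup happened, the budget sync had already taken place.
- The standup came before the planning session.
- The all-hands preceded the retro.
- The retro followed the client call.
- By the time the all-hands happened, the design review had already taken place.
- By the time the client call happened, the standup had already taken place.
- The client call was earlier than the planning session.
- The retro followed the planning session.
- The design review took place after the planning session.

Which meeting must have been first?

the post-mortem

The post-mortem has a chain of constraints placing it before every other meeting, so the post-mortem must be first.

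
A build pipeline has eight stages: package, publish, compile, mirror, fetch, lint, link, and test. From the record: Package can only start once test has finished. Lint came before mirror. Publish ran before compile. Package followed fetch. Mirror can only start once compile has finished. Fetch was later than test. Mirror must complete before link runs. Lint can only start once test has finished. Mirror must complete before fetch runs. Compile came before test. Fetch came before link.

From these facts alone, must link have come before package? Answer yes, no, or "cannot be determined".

No chain of stated constraints runs from link to package, and none runs from package to link either.
So the relative order of link and package is not fixed by the given facts.

cannot be determined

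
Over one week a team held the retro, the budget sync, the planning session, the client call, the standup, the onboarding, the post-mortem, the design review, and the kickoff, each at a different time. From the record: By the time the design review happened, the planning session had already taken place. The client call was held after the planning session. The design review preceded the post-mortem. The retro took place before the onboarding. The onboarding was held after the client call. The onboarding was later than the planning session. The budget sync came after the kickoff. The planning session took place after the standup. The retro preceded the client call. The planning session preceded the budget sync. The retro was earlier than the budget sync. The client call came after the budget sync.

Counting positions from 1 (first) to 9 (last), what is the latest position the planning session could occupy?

4

The planning session must come before the budget sync, the client call, the design review, the onboarding, and the post-mortem — 5 meetings forced after it.
Everything else can be placed before the planning session in some valid order, so the planning session can sit as late as position 9 − 5 = 4.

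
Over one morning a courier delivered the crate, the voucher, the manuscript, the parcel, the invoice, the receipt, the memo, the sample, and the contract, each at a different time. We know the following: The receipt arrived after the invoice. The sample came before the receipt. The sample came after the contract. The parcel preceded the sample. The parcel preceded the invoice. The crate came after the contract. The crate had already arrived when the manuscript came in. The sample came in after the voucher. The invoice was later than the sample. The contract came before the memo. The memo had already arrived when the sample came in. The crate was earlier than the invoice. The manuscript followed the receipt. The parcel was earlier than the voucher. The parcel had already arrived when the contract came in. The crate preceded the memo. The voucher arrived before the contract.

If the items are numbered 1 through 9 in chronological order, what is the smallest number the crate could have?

4

The contract, the parcel, and the voucher must all come before the crate — 3 forced predecessors.
Nothing else is forced ahead of the crate, so its earliest slot is position 3 + 1 = 4.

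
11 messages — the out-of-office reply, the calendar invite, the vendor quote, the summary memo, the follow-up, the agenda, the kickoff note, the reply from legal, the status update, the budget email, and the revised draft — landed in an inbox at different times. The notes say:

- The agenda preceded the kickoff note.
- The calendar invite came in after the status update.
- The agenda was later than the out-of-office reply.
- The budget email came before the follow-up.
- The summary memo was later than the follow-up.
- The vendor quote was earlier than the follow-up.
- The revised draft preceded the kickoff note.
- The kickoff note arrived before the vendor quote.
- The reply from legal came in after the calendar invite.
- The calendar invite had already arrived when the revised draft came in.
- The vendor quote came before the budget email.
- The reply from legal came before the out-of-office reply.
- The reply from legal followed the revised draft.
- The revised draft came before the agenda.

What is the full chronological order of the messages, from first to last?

The constraints fix every adjacent pair, so only one ordering works:
the status update → the calendar invite → the revised draft → the reply from legal → the out-of-office reply → the agenda → the kickoff note → the vendor quote → the budget email → the follow-up → the summary memo.

the status update, the calendar invite, the revised draft, the reply from legal, the out-of-office reply, the agenda, the kickoff note, the vendor quote, the budget email, the follow-up, the summary memo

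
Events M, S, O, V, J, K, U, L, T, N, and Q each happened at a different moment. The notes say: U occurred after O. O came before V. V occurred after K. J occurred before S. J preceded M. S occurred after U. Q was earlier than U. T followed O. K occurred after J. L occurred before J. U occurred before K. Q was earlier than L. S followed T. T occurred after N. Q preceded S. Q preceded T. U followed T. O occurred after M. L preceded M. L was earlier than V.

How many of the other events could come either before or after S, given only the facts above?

Forced before S: J, L, M, N, O, Q, T, and U.
That leaves K and V with no forced order relative to S — 2.

2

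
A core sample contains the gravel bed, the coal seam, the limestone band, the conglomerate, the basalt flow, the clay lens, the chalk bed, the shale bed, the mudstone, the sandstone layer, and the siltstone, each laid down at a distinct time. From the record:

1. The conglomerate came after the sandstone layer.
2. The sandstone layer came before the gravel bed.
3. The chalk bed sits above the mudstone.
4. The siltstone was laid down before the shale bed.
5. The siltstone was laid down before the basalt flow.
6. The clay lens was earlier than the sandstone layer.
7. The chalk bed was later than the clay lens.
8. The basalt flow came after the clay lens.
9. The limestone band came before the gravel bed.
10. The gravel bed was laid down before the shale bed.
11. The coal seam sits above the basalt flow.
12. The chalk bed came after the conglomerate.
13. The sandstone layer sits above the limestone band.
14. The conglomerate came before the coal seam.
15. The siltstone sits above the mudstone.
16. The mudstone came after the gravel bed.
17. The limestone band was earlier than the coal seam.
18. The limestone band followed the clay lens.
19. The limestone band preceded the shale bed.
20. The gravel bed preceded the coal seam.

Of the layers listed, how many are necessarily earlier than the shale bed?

Directly stated before the shale bed: the gravel bed, the limestone band, and the siltstone.
The clay lens reaches the shale bed via the clay lens → the limestone band → the shale bed.
The mudstone reaches the shale bed via the mudstone → the siltstone → the shale bed.
The sandstone layer reaches the shale bed via the sandstone layer → the gravel bed → the shale bed.
No chain forces the coal seam (or any of the others) ahead of the shale bed.
That's the clay lens, the gravel bed, the limestone band, the mudstone, the sandstone layer, and the siltstone — 6 in all.

6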